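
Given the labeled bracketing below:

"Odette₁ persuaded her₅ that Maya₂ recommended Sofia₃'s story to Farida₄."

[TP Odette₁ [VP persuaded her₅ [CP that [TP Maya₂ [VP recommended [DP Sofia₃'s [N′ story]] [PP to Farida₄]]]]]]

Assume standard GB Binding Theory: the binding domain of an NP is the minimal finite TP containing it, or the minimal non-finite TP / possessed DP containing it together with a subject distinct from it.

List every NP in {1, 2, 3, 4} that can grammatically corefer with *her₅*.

none

*her* is a pronoun, so Principle B applies: it must be free in its binding domain.
Binding domain of *her₅*: the matrix TP, whose subject is Odette₁.
*Odette₁* c-commands the pronoun within its binding domain → coindexation would violate Principle B.
*Maya₂*: the pronoun c-commands this R-expression → coindexation would violate Principle C on *Maya₂*.
*Sofia₃*: the pronoun c-commands this R-expression → coindexation would violate Principle C on *Sofia₃*.
*Farida₄*: the pronoun c-commands this R-expression → coindexation would violate Principle C on *Farida₄*.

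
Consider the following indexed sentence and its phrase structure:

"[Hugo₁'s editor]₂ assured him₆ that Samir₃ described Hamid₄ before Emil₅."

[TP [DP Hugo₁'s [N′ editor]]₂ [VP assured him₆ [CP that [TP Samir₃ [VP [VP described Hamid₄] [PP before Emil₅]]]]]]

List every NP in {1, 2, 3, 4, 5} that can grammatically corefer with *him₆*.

{1}

*him* is a pronoun, so Principle B applies: it must be free in its binding domain.
Binding domain of *him₆*: the matrix TP, whose subject is [Hugo₁'s editor]₂.
*Hugo₁* and the pronoun do not c-command one another → neither Principle B nor Principle C is at stake; coindexation permitted.
*[Hugo₁'s editor]₂* c-commands the pronoun within its binding domain → coindexation would violate Principle B.
*Samir₃*: the pronoun c-commands this R-expression → coindexation would violate Principle C on *Samir₃*.
*Hamid₄*: the pronoun c-commands this R-expression → coindexation would violate Principle C on *Hamid₄*.
*Emil₅*: the pronoun c-commands this R-expression → coindexation would violate Principle C on *Emil₅*.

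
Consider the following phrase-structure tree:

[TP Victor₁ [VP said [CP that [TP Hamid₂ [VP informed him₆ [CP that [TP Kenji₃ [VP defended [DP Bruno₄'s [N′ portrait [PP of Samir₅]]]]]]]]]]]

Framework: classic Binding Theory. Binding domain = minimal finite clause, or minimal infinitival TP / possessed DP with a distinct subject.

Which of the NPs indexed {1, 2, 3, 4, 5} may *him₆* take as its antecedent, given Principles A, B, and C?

{1}

*him* is a pronoun, so Principle B applies: it must be free in its binding domain.
Binding domain of *him₆*: the embedded TP, whose subject is Hamid₂.
*Victor₁* c-commands the pronoun but from outside its binding domain, and is not c-commanded by it → coindexation permitted.
*Hamid₂* c-commands the pronoun within its binding domain → coindexation would violate Principle B.
*Kenji₃*: the pronoun c-commands this R-expression → coindexation would violate Principle C on *Kenji₃*.
*Bruno₄*: the pronoun c-commands this R-expression → coindexation would violate Principle C on *Bruno₄*.
*Samir₅*: the pronoun c-commands this R-expression → coindexation would violate Principle C on *Samir₅*.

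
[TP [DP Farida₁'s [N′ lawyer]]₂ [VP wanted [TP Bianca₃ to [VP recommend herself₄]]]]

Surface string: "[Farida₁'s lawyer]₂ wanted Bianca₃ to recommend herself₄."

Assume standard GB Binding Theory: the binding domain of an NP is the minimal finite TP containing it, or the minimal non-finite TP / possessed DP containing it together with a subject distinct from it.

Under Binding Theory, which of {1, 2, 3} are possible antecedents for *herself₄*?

{3}

*herself* is an anaphor, so Principle A applies: it must be bound in its binding domain.
Binding domain of *herself₄*: the embedded TP, whose subject is Bianca₃.
*Farida₁* does not c-command the anaphor → cannot bind it.
*[Farida₁'s lawyer]₂* c-commands the anaphor but is outside its binding domain → cannot satisfy Principle A.
*Bianca₃* c-commands the anaphor within its binding domain → licit binder.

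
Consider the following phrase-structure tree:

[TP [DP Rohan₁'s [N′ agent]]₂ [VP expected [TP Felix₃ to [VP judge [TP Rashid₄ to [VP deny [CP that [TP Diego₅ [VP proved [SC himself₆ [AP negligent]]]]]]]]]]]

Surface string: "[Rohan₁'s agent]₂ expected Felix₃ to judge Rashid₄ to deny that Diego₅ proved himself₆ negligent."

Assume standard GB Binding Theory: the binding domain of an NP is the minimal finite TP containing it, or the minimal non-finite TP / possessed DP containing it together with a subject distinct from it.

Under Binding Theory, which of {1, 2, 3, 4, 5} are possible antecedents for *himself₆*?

*himself* is an anaphor, so Principle A applies: it must be bound in its binding domain.
Binding domain of *himself₆*: the embedded TP, whose subject is Diego₅.
*Rohan₁* does not c-command the anaphor → cannot bind it.
*[Rohan₁'s agent]₂* c-commands the anaphor but is outside its binding domain → cannot satisfy Principle A.
*Felix₃* c-commands the anaphor but is outside its binding domain → cannot satisfy Principle A.
*Rashid₄* c-commands the anaphor but is outside its binding domain → cannot satisfy Principle A.
*Diego₅* c-commands the anaphor within its binding domain → licit binder.

{5}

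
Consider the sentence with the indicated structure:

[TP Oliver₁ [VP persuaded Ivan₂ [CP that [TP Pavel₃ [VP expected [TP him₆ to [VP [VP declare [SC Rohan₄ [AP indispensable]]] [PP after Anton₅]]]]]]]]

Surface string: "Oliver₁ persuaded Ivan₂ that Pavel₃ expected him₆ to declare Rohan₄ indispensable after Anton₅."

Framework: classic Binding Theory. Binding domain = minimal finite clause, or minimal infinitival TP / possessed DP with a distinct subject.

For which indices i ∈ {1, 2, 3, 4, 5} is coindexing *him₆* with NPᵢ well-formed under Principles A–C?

*him* is a pronoun, so Principle B applies: it must be free in its binding domain.
Binding domain of *him₆*: the embedded TP, whose subject is Pavel₃.
*Oliver₁* c-commands the pronoun but from outside its binding domain, and is not c-commanded by it → coindexation permitted.
*Ivan₂* c-commands the pronoun but from outside its binding domain, and is not c-commanded by it → coindexation permitted.
*Pavel₃* c-commands the pronoun within its binding domain → coindexation would violate Principle B.
*Rohan₄*: the pronoun c-commands this R-expression → coindexation would violate Principle C on *Rohan₄*.
*Anton₅*: the pronoun c-commands this R-expression → coindexation would violate Principle C on *Anton₅*.

{1, 2}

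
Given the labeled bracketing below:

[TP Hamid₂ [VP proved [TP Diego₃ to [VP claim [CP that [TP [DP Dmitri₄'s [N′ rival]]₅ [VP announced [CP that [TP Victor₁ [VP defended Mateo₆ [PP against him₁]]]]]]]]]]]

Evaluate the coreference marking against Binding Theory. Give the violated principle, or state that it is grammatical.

The two coindexed NPs are *Victor₁* and *him₁*.
*him₁* is a pronoun. Its binding domain is the embedded TP, whose subject is Victor₁.
*Victor₁* c-commands it within that domain and carries the same index.
The pronoun is locally bound → Principle B violation.

Principle B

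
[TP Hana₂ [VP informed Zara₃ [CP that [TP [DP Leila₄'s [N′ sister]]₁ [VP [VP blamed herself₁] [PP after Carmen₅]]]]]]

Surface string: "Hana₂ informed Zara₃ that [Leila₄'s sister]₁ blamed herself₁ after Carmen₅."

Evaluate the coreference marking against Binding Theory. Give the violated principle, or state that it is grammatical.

The two coindexed NPs are *[Leila₄'s sister]₁* and *herself₁*.
*herself₁* is an anaphor; its binding domain is the embedded TP, whose subject is [Leila₄'s sister]₁. *[Leila₄'s sister]₁* c-commands it within that domain and shares its index, so Principle A is satisfied.
*[Leila₄'s sister]₁* is an R-expression; *herself₁* does not c-command it, and no other NP shares its index, so Principle C is satisfied.
All principles are respected.

grammatical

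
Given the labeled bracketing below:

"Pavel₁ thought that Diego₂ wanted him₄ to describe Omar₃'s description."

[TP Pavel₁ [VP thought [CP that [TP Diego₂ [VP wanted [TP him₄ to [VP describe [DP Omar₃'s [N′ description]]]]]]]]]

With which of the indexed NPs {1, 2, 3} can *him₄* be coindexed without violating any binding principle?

{1}

*him* is a pronoun, so Principle B applies: it must be free in its binding domain.
Binding domain of *him₄*: the embedded TP, whose subject is Diego₂.
*Pavel₁* c-commands the pronoun but from outside its binding domain, and is not c-commanded by it → coindexation permitted.
*Diego₂* c-commands the pronoun within its binding domain → coindexation would violate Principle B.
*Omar₃*: the pronoun c-commands this R-expression → coindexation would violate Principle C on *Omar₃*.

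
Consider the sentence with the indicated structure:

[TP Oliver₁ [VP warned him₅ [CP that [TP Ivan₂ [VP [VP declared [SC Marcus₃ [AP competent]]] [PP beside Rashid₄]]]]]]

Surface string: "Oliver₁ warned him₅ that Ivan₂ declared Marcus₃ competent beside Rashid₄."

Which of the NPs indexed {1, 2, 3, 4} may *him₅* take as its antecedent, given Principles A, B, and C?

*him* is a pronoun, so Principle B applies: it must be free in its binding domain.
Binding domain of *him₅*: the matrix TP, whose subject is Oliver₁.
*Oliver₁* c-commands the pronoun within its binding domain → coindexation would violate Principle B.
*Ivan₂*: the pronoun c-commands this R-expression → coindexation would violate Principle C on *Ivan₂*.
*Marcus₃*: the pronoun c-commands this R-expression → coindexation would violate Principle C on *Marcus₃*.
*Rashid₄*: the pronoun c-commands this R-expression → coindexation would violate Principle C on *Rashid₄*.

none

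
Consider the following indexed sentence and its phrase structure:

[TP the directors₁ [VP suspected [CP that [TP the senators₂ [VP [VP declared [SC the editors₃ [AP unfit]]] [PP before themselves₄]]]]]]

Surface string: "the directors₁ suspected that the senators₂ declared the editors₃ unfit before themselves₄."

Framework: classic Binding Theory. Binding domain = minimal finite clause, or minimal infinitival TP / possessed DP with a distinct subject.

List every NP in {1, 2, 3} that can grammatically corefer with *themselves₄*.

*themselves* is an anaphor, so Principle A applies: it must be bound in its binding domain.
Binding domain of *themselves₄*: the embedded TP, whose subject is the senators₂.
*the directors₁* c-commands the anaphor but is outside its binding domain → cannot satisfy Principle A.
*the senators₂* c-commands the anaphor within its binding domain → licit binder.
*the editors₃* does not c-command the anaphor → cannot bind it.

{2}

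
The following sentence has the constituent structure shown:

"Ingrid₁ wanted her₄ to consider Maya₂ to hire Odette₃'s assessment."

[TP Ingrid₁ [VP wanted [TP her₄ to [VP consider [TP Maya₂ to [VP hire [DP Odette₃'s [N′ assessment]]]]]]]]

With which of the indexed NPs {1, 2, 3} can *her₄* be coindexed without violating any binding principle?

none

*her* is a pronoun, so Principle B applies: it must be free in its binding domain.
Binding domain of *her₄*: the matrix TP, whose subject is Ingrid₁.
*Ingrid₁* c-commands the pronoun within its binding domain → coindexation would violate Principle B.
*Maya₂*: the pronoun c-commands this R-expression → coindexation would violate Principle C on *Maya₂*.
*Odette₃*: the pronoun c-commands this R-expression → coindexation would violate Principle C on *Odette₃*.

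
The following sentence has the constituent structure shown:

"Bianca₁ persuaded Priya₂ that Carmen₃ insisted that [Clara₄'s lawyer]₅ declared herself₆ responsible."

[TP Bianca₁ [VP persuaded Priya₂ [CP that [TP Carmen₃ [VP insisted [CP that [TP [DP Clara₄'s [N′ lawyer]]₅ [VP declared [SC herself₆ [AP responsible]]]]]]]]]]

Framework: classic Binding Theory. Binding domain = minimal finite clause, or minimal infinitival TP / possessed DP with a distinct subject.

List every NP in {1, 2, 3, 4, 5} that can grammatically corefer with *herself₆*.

{5}

*herself* is an anaphor, so Principle A applies: it must be bound in its binding domain.
Binding domain of *herself₆*: the embedded TP, whose subject is [Clara₄'s lawyer]₅.
*Bianca₁* c-commands the anaphor but is outside its binding domain → cannot satisfy Principle A.
*Priya₂* c-commands the anaphor but is outside its binding domain → cannot satisfy Principle A.
*Carmen₃* c-commands the anaphor but is outside its binding domain → cannot satisfy Principle A.
*Clara₄* does not c-command the anaphor → cannot bind it.
*[Clara₄'s lawyer]₅* c-commands the anaphor within its binding domain → licit binder.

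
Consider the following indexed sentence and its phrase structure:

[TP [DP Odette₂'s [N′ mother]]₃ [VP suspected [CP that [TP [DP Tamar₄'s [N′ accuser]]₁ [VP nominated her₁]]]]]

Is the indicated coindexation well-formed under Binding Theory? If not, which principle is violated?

Principle B

The two coindexed NPs are *[Tamar₄'s accuser]₁* and *her₁*.
*her₁* is a pronoun. Its binding domain is the embedded TP, whose subject is [Tamar₄'s accuser]₁.
*[Tamar₄'s accuser]₁* c-commands it within that domain and carries the same index.
The pronoun is locally bound → Principle B violation.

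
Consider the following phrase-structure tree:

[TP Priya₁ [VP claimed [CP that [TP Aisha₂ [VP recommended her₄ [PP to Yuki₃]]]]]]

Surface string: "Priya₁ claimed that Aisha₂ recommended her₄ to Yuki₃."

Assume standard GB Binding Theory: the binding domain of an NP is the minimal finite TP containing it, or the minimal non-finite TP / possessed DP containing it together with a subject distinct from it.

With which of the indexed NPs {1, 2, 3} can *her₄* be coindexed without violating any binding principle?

*her* is a pronoun, so Principle B applies: it must be free in its binding domain.
Binding domain of *her₄*: the embedded TP, whose subject is Aisha₂.
*Priya₁* c-commands the pronoun but from outside its binding domain, and is not c-commanded by it → coindexation permitted.
*Aisha₂* c-commands the pronoun within its binding domain → coindexation would violate Principle B.
*Yuki₃*: the pronoun c-commands this R-expression → coindexation would violate Principle C on *Yuki₃*.

{1}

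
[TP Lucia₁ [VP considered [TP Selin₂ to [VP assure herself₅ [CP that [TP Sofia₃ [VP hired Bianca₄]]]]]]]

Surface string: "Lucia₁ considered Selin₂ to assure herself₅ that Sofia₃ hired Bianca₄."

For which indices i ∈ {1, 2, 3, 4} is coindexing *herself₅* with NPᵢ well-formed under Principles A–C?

{2}

*herself* is an anaphor, so Principle A applies: it must be bound in its binding domain.
Binding domain of *herself₅*: the embedded TP, whose subject is Selin₂.
*Lucia₁* c-commands the anaphor but is outside its binding domain → cannot satisfy Principle A.
*Selin₂* c-commands the anaphor within its binding domain → licit binder.
*Sofia₃* does not c-command the anaphor → cannot bind it.
*Bianca₄* does not c-command the anaphor → cannot bind it.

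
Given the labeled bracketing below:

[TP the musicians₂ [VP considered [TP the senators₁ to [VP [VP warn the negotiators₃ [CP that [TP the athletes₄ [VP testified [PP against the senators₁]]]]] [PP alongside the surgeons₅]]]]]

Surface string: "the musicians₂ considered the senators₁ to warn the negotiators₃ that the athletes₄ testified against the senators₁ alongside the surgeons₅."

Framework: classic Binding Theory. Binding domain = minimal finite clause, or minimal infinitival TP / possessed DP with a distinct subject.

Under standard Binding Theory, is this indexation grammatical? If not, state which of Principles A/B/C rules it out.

Principle C

The two coindexed NPs are *the senators₁* (the lower occurrence) and *the senators₁* (the higher occurrence).
*the senators₁* (the lower occurrence) is an R-expression. Principle C requires it to be free everywhere.
*the senators₁* (the higher occurrence) c-commands it and carries the same index.
The R-expression is bound → Principle C violation.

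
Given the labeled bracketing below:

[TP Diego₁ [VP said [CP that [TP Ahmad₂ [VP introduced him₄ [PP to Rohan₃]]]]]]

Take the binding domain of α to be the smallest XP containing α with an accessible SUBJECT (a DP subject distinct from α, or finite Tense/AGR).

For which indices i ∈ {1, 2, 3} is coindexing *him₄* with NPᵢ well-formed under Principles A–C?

{1}

*him* is a pronoun, so Principle B applies: it must be free in its binding domain.
Binding domain of *him₄*: the embedded TP, whose subject is Ahmad₂.
*Diego₁* c-commands the pronoun but from outside its binding domain, and is not c-commanded by it → coindexation permitted.
*Ahmad₂* c-commands the pronoun within its binding domain → coindexation would violate Principle B.
*Rohan₃*: the pronoun c-commands this R-expression → coindexation would violate Principle C on *Rohan₃*.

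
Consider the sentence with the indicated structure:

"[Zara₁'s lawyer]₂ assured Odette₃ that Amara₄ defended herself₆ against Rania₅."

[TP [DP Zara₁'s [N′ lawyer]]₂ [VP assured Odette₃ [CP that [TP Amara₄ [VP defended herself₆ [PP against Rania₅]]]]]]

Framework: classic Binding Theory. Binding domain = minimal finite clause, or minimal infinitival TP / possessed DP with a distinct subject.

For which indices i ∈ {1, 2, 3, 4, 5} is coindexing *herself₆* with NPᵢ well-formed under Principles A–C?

{4}

*herself* is an anaphor, so Principle A applies: it must be bound in its binding domain.
Binding domain of *herself₆*: the embedded TP, whose subject is Amara₄.
*Zara₁* does not c-command the anaphor → cannot bind it.
*[Zara₁'s lawyer]₂* c-commands the anaphor but is outside its binding domain → cannot satisfy Principle A.
*Odette₃* c-commands the anaphor but is outside its binding domain → cannot satisfy Principle A.
*Amara₄* c-commands the anaphor within its binding domain → licit binder.
*Rania₅* does not c-command the anaphor → cannot bind it.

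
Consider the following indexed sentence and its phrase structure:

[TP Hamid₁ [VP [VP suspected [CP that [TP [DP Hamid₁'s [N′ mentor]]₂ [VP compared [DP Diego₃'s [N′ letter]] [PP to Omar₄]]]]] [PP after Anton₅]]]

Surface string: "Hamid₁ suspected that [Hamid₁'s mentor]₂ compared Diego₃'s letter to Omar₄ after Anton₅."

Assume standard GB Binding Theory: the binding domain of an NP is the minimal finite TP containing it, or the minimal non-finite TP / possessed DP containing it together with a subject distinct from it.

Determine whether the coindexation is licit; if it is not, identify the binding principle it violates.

Principle C

The two coindexed NPs are *Hamid₁* (the higher occurrence) and *Hamid₁* (the lower occurrence).
*Hamid₁* (the lower occurrence) is an R-expression. Principle C requires it to be free everywhere.
*Hamid₁* (the higher occurrence) c-commands it and carries the same index.
The R-expression is bound → Principle C violation.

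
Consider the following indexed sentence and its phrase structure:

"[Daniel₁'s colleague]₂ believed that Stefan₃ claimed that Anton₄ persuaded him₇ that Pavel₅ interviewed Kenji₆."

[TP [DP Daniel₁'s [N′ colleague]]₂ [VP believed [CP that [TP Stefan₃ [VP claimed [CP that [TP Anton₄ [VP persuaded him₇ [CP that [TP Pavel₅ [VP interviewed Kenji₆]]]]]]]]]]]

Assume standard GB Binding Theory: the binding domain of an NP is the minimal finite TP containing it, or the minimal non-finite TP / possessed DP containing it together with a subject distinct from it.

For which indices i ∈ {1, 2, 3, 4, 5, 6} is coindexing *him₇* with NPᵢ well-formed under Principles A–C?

*him* is a pronoun, so Principle B applies: it must be free in its binding domain.
Binding domain of *him₇*: the embedded TP, whose subject is Anton₄.
*Daniel₁* and the pronoun do not c-command one another → neither Principle B nor Principle C is at stake; coindexation permitted.
*[Daniel₁'s colleague]₂* c-commands the pronoun but from outside its binding domain, and is not c-commanded by it → coindexation permitted.
*Stefan₃* c-commands the pronoun but from outside its binding domain, and is not c-commanded by it → coindexation permitted.
*Anton₄* c-commands the pronoun within its binding domain → coindexation would violate Principle B.
*Pavel₅*: the pronoun c-commands this R-expression → coindexation would violate Principle C on *Pavel₅*.
*Kenji₆*: the pronoun c-commands this R-expression → coindexation would violate Principle C on *Kenji₆*.

{1, 2, 3}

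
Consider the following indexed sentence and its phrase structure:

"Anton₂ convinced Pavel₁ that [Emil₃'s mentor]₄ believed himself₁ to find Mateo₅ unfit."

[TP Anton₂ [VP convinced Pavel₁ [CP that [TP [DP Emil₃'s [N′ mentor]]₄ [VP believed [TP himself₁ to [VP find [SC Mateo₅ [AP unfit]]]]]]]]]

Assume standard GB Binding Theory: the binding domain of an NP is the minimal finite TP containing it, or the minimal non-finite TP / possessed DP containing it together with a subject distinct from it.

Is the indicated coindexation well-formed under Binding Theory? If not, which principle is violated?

Principle A

The two coindexed NPs are *Pavel₁* and *himself₁*.
*himself₁* is an anaphor. Principle A requires it to be bound within its binding domain — the embedded TP, whose subject is [Emil₃'s mentor]₄.
Within that domain it is c-commanded by *[Emil₃'s mentor]₄*, which does not share its index.
*Pavel₁* does c-command the anaphor, but from outside its binding domain.
The anaphor is unbound in its domain → Principle A violation.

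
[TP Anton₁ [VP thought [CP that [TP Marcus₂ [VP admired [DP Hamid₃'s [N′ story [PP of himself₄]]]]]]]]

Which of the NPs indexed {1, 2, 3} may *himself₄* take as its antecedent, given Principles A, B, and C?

{3}

*himself* is an anaphor, so Principle A applies: it must be bound in its binding domain.
Binding domain of *himself₄*: the possessed DP, whose subject is Hamid₃.
*Anton₁* c-commands the anaphor but is outside its binding domain → cannot satisfy Principle A.
*Marcus₂* c-commands the anaphor but is outside its binding domain → cannot satisfy Principle A.
*Hamid₃* c-commands the anaphor within its binding domain → licit binder.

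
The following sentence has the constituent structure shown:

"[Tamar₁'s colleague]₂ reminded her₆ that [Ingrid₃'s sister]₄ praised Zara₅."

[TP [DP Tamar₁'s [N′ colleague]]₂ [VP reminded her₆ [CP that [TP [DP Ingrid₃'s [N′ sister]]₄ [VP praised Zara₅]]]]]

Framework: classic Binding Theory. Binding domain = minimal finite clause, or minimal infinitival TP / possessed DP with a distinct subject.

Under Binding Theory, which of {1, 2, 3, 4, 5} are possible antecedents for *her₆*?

*her* is a pronoun, so Principle B applies: it must be free in its binding domain.
Binding domain of *her₆*: the matrix TP, whose subject is [Tamar₁'s colleague]₂.
*Tamar₁* and the pronoun do not c-command one another → neither Principle B nor Principle C is at stake; coindexation permitted.
*[Tamar₁'s colleague]₂* c-commands the pronoun within its binding domain → coindexation would violate Principle B.
*Ingrid₃*: the pronoun c-commands this R-expression → coindexation would violate Principle C on *Ingrid₃*.
*[Ingrid₃'s sister]₄*: the pronoun c-commands this R-expression → coindexation would violate Principle C on *[Ingrid₃'s sister]₄*.
*Zara₅*: the pronoun c-commands this R-expression → coindexation would violate Principle C on *Zara₅*.

{1}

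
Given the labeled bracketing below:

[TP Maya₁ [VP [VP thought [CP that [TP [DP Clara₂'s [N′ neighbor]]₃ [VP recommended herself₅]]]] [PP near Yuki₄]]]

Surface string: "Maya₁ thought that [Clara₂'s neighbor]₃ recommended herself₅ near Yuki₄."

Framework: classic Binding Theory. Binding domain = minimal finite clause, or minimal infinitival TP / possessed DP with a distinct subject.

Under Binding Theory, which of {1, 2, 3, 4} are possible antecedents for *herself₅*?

{3}

*herself* is an anaphor, so Principle A applies: it must be bound in its binding domain.
Binding domain of *herself₅*: the embedded TP, whose subject is [Clara₂'s neighbor]₃.
*Maya₁* c-commands the anaphor but is outside its binding domain → cannot satisfy Principle A.
*Clara₂* does not c-command the anaphor → cannot bind it.
*[Clara₂'s neighbor]₃* c-commands the anaphor within its binding domain → licit binder.
*Yuki₄* does not c-command the anaphor → cannot bind it.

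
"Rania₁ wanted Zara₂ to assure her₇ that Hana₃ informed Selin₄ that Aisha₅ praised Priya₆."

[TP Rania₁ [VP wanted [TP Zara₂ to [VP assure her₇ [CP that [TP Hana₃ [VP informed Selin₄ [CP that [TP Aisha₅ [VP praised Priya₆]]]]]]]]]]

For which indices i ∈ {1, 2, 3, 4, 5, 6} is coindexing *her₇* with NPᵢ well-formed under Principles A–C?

*her* is a pronoun, so Principle B applies: it must be free in its binding domain.
Binding domain of *her₇*: the embedded TP, whose subject is Zara₂.
*Rania₁* c-commands the pronoun but from outside its binding domain, and is not c-commanded by it → coindexation permitted.
*Zara₂* c-commands the pronoun within its binding domain → coindexation would violate Principle B.
*Hana₃*: the pronoun c-commands this R-expression → coindexation would violate Principle C on *Hana₃*.
*Selin₄*: the pronoun c-commands this R-expression → coindexation would violate Principle C on *Selin₄*.
*Aisha₅*: the pronoun c-commands this R-expression → coindexation would violate Principle C on *Aisha₅*.
*Priya₆*: the pronoun c-commands this R-expression → coindexation would violate Principle C on *Priya₆*.

{1}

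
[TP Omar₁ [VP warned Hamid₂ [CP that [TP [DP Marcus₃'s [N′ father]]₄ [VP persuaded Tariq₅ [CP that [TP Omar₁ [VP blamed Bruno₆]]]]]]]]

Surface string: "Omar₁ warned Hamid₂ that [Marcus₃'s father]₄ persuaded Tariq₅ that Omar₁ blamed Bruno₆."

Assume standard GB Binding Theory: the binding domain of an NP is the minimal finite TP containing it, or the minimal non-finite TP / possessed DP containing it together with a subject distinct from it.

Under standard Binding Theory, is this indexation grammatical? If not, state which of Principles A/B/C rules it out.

The two coindexed NPs are *Omar₁* (the higher occurrence) and *Omar₁* (the lower occurrence).
*Omar₁* (the lower occurrence) is an R-expression. Principle C requires it to be free everywhere.
*Omar₁* (the higher occurrence) c-commands it and carries the same index.
The R-expression is bound → Principle C violation.

Principle C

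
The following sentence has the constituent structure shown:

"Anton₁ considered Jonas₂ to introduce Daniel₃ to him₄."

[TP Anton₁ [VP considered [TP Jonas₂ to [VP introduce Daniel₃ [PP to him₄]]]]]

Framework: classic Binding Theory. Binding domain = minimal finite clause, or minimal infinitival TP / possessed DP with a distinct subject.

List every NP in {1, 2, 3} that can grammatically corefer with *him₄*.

*him* is a pronoun, so Principle B applies: it must be free in its binding domain.
Binding domain of *him₄*: the embedded TP, whose subject is Jonas₂.
*Anton₁* c-commands the pronoun but from outside its binding domain, and is not c-commanded by it → coindexation permitted.
*Jonas₂* c-commands the pronoun within its binding domain → coindexation would violate Principle B.
*Daniel₃* c-commands the pronoun within its binding domain → coindexation would violate Principle B.

{1}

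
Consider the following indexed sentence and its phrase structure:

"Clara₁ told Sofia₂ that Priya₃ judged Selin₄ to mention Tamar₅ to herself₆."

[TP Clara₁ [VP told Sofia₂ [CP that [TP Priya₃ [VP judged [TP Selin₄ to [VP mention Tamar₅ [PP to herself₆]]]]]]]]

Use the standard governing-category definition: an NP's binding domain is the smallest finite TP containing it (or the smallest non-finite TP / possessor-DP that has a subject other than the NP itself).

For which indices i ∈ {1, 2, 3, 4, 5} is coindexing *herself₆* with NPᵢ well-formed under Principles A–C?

*herself* is an anaphor, so Principle A applies: it must be bound in its binding domain.
Binding domain of *herself₆*: the embedded TP, whose subject is Selin₄.
*Clara₁* c-commands the anaphor but is outside its binding domain → cannot satisfy Principle A.
*Sofia₂* c-commands the anaphor but is outside its binding domain → cannot satisfy Principle A.
*Priya₃* c-commands the anaphor but is outside its binding domain → cannot satisfy Principle A.
*Selin₄* c-commands the anaphor within its binding domain → licit binder.
*Tamar₅* c-commands the anaphor within its binding domain → licit binder.

{4, 5}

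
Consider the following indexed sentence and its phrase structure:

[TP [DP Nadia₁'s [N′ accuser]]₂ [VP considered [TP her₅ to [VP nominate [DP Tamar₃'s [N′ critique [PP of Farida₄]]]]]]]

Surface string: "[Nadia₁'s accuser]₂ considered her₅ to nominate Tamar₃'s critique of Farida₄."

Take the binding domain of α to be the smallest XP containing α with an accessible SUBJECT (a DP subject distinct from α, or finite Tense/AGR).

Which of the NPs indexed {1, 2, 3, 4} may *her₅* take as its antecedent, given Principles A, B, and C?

{1}

*her* is a pronoun, so Principle B applies: it must be free in its binding domain.
Binding domain of *her₅*: the matrix TP, whose subject is [Nadia₁'s accuser]₂.
*Nadia₁* and the pronoun do not c-command one another → neither Principle B nor Principle C is at stake; coindexation permitted.
*[Nadia₁'s accuser]₂* c-commands the pronoun within its binding domain → coindexation would violate Principle B.
*Tamar₃*: the pronoun c-commands this R-expression → coindexation would violate Principle C on *Tamar₃*.
*Farida₄*: the pronoun c-commands this R-expression → coindexation would violate Principle C on *Farida₄*.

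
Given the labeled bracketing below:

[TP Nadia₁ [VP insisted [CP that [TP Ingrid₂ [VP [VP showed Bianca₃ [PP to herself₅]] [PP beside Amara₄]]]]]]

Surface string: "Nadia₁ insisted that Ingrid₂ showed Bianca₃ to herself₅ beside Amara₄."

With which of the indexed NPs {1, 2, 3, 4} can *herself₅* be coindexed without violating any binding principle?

{2, 3}

*herself* is an anaphor, so Principle A applies: it must be bound in its binding domain.
Binding domain of *herself₅*: the embedded TP, whose subject is Ingrid₂.
*Nadia₁* c-commands the anaphor but is outside its binding domain → cannot satisfy Principle A.
*Ingrid₂* c-commands the anaphor within its binding domain → licit binder.
*Bianca₃* c-commands the anaphor within its binding domain → licit binder.
*Amara₄* does not c-command the anaphor → cannot bind it.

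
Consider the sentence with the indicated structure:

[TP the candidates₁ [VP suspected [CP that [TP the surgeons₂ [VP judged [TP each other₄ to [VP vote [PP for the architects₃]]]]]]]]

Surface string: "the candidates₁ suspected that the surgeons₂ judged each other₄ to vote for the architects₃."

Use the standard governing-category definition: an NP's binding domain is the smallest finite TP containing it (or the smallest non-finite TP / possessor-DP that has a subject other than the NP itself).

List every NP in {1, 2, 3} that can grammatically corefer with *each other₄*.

*each other* is an anaphor, so Principle A applies: it must be bound in its binding domain.
Binding domain of *each other₄*: the embedded TP, whose subject is the surgeons₂.
*the candidates₁* c-commands the anaphor but is outside its binding domain → cannot satisfy Principle A.
*the surgeons₂* c-commands the anaphor within its binding domain → licit binder.
*the architects₃* does not c-command the anaphor → cannot bind it.

{2}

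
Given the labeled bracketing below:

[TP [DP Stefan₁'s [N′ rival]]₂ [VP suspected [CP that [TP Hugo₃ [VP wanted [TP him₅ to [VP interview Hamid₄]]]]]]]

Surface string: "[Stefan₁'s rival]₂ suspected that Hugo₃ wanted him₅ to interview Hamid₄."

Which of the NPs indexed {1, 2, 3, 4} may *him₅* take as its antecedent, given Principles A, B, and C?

{1, 2}

*him* is a pronoun, so Principle B applies: it must be free in its binding domain.
Binding domain of *him₅*: the embedded TP, whose subject is Hugo₃.
*Stefan₁* and the pronoun do not c-command one another → neither Principle B nor Principle C is at stake; coindexation permitted.
*[Stefan₁'s rival]₂* c-commands the pronoun but from outside its binding domain, and is not c-commanded by it → coindexation permitted.
*Hugo₃* c-commands the pronoun within its binding domain → coindexation would violate Principle B.
*Hamid₄*: the pronoun c-commands this R-expression → coindexation would violate Principle C on *Hamid₄*.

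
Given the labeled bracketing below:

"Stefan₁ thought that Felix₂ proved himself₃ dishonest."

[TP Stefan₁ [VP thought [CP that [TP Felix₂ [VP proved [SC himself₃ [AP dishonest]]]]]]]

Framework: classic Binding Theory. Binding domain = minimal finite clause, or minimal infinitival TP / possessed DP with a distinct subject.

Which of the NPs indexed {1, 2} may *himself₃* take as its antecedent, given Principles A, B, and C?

*himself* is an anaphor, so Principle A applies: it must be bound in its binding domain.
Binding domain of *himself₃*: the embedded TP, whose subject is Felix₂.
*Stefan₁* c-commands the anaphor but is outside its binding domain → cannot satisfy Principle A.
*Felix₂* c-commands the anaphor within its binding domain → licit binder.

{2}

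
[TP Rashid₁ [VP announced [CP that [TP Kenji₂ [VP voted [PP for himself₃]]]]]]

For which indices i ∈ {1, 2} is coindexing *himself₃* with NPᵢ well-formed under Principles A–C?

*himself* is an anaphor, so Principle A applies: it must be bound in its binding domain.
Binding domain of *himself₃*: the embedded TP, whose subject is Kenji₂.
*Rashid₁* c-commands the anaphor but is outside its binding domain → cannot satisfy Principle A.
*Kenji₂* c-commands the anaphor within its binding domain → licit binder.

{2}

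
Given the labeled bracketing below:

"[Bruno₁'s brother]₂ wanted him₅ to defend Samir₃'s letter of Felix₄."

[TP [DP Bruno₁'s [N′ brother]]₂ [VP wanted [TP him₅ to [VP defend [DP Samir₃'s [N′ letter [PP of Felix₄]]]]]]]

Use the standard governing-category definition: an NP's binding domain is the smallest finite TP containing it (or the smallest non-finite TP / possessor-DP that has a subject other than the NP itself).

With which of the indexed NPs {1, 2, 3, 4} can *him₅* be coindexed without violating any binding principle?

{1}

*him* is a pronoun, so Principle B applies: it must be free in its binding domain.
Binding domain of *him₅*: the matrix TP, whose subject is [Bruno₁'s brother]₂.
*Bruno₁* and the pronoun do not c-command one another → neither Principle B nor Principle C is at stake; coindexation permitted.
*[Bruno₁'s brother]₂* c-commands the pronoun within its binding domain → coindexation would violate Principle B.
*Samir₃*: the pronoun c-commands this R-expression → coindexation would violate Principle C on *Samir₃*.
*Felix₄*: the pronoun c-commands this R-expression → coindexation would violate Principle C on *Felix₄*.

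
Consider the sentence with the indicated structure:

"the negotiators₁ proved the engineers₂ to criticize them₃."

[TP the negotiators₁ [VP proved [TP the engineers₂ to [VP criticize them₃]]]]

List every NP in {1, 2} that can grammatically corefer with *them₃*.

{1}

*them* is a pronoun, so Principle B applies: it must be free in its binding domain.
Binding domain of *them₃*: the embedded TP, whose subject is the engineers₂.
*the negotiators₁* c-commands the pronoun but from outside its binding domain, and is not c-commanded by it → coindexation permitted.
*the engineers₂* c-commands the pronoun within its binding domain → coindexation would violate Principle B.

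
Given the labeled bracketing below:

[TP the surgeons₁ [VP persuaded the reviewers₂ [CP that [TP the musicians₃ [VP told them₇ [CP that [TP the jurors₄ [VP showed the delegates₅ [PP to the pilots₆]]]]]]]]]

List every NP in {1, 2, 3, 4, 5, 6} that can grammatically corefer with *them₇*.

{1, 2}

*them* is a pronoun, so Principle B applies: it must be free in its binding domain.
Binding domain of *them₇*: the embedded TP, whose subject is the musicians₃.
*the surgeons₁* c-commands the pronoun but from outside its binding domain, and is not c-commanded by it → coindexation permitted.
*the reviewers₂* c-commands the pronoun but from outside its binding domain, and is not c-commanded by it → coindexation permitted.
*the musicians₃* c-commands the pronoun within its binding domain → coindexation would violate Principle B.
*the jurors₄*: the pronoun c-commands this R-expression → coindexation would violate Principle C on *the jurors₄*.
*the delegates₅*: the pronoun c-commands this R-expression → coindexation would violate Principle C on *the delegates₅*.
*the pilots₆*: the pronoun c-commands this R-expression → coindexation would violate Principle C on *the pilots₆*.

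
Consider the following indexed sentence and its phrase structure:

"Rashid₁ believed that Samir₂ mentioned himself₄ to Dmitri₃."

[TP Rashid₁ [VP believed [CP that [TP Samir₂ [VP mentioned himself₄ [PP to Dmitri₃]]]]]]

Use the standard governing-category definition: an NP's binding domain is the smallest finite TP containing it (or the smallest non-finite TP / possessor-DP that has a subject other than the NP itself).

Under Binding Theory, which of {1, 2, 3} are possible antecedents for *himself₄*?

{2}

*himself* is an anaphor, so Principle A applies: it must be bound in its binding domain.
Binding domain of *himself₄*: the embedded TP, whose subject is Samir₂.
*Rashid₁* c-commands the anaphor but is outside its binding domain → cannot satisfy Principle A.
*Samir₂* c-commands the anaphor within its binding domain → licit binder.
*Dmitri₃* does not c-command the anaphor → cannot bind it.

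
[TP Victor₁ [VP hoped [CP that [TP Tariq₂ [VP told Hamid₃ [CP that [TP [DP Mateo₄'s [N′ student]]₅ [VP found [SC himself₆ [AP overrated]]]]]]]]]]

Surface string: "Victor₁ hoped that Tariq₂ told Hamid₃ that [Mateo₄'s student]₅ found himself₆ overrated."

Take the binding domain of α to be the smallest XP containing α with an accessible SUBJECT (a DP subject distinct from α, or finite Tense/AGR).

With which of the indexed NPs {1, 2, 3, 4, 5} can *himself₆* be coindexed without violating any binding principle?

*himself* is an anaphor, so Principle A applies: it must be bound in its binding domain.
Binding domain of *himself₆*: the embedded TP, whose subject is [Mateo₄'s student]₅.
*Victor₁* c-commands the anaphor but is outside its binding domain → cannot satisfy Principle A.
*Tariq₂* c-commands the anaphor but is outside its binding domain → cannot satisfy Principle A.
*Hamid₃* c-commands the anaphor but is outside its binding domain → cannot satisfy Principle A.
*Mateo₄* does not c-command the anaphor → cannot bind it.
*[Mateo₄'s student]₅* c-commands the anaphor within its binding domain → licit binder.

{5}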